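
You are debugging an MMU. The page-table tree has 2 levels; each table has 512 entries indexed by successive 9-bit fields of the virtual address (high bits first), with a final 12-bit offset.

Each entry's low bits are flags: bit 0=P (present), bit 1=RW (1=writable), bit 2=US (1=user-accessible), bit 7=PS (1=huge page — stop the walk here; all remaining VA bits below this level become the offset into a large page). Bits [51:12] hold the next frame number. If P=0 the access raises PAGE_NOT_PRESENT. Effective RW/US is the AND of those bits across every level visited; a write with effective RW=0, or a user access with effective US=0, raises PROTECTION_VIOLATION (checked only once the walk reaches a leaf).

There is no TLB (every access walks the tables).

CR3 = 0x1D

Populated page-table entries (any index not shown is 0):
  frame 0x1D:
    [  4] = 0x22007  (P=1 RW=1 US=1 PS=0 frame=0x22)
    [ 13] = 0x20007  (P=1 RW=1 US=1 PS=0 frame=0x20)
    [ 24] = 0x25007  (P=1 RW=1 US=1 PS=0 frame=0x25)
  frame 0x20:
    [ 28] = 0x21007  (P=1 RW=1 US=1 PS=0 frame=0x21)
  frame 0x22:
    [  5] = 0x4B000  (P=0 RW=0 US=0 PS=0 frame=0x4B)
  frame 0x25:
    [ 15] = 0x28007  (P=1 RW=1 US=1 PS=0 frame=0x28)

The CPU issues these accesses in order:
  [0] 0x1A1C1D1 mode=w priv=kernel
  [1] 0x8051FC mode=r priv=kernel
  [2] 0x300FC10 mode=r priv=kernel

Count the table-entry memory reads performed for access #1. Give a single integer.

Trace:
#0 VA=0x1A1C1D1 (w,kernel):
  [0] read 0x1D idx=13: raw=0x20007 flags P=1 W=1 U=1 S=0
  [1] read 0x20 idx=28: raw=0x21007 flags P=1 W=1 U=1 S=0
  ✓ 0x211D1  — 2 lookups
#1 VA=0x8051FC (r,kernel):
  [0] read 0x1D idx=4: raw=0x22007 flags P=1 W=1 U=1 S=0
  [1] read 0x22 idx=5: raw=0x4B000 flags P=0 W=0 U=0 S=0
  ✗ PAGE_NOT_PRESENT  [2 reads]
#2 VA=0x300FC10 (r,kernel):
  [0] read 0x1D idx=24: raw=0x25007 flags P=1 W=1 U=1 S=0
  [1] read 0x25 idx=15: raw=0x28007 flags P=1 W=1 U=1 S=0
  ✓ 0x28C10  — 2 lookups

Entries read for #1: 2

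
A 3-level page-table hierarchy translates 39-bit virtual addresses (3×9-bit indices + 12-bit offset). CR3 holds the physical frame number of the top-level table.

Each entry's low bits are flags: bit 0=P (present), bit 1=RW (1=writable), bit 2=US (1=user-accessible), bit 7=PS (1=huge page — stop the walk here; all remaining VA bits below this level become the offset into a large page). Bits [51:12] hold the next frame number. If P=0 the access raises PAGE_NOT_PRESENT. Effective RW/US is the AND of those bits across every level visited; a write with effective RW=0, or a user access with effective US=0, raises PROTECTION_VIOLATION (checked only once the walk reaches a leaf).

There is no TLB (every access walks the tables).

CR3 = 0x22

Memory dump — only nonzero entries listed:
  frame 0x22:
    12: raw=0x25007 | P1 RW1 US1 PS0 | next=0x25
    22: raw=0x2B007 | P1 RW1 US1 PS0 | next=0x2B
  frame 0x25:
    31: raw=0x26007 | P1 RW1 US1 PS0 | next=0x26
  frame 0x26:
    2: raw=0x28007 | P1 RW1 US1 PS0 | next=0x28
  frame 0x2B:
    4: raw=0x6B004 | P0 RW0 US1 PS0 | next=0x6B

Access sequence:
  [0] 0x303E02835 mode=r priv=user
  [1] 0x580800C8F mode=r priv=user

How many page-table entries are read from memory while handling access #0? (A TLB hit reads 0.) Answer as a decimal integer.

Trace:
#0 VA=0x303E02835 (r,user):
  L0 @0x22[12] → 0x25007  P=1,RW=1,US=1,PS=0
  L1 @0x25[31] → 0x26007  P=1,RW=1,US=1,PS=0
  L2 @0x26[2] → 0x28007  P=1,RW=1,US=1,PS=0
  → PA=0x28835  (3 entries read)
#1 VA=0x580800C8F (r,user):
  L0 @0x22[22] → 0x2B007  P=1,RW=1,US=1,PS=0
  L1 @0x2B[4] → 0x6B004  P=0,RW=0,US=1,PS=0
  ✗ PAGE_NOT_PRESENT  [2 reads]

Entries read for #0: 3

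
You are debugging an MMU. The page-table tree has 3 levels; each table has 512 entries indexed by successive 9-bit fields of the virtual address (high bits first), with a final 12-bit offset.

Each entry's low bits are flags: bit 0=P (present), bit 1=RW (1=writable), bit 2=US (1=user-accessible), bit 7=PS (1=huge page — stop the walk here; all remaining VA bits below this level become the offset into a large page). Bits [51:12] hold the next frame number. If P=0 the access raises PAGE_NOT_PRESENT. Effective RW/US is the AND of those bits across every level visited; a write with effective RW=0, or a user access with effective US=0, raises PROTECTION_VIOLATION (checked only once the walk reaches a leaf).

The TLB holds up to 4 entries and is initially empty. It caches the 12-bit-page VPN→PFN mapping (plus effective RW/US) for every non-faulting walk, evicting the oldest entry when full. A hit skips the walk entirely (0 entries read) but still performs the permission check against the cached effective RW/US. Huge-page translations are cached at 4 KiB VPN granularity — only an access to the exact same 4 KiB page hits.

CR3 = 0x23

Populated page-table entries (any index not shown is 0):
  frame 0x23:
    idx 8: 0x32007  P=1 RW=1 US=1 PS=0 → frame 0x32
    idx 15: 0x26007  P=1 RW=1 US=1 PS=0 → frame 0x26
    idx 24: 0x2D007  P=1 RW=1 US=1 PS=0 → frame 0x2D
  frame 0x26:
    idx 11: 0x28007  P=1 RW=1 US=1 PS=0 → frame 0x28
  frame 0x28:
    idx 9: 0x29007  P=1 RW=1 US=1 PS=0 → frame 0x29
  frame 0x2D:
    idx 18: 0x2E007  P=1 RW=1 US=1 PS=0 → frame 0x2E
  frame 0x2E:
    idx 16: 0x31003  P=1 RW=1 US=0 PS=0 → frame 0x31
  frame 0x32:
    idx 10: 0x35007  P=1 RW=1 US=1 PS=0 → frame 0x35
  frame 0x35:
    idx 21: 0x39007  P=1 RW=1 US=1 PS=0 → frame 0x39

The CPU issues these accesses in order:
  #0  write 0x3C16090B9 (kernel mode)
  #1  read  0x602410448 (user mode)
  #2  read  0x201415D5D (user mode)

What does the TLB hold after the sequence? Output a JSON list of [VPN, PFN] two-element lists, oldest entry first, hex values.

Trace:
#0 VA=0x3C16090B9 (w,kernel):
  [0] read 0x23 idx=15: raw=0x26007 flags P=1 W=1 U=1 S=0
  [1] read 0x26 idx=11: raw=0x28007 flags P=1 W=1 U=1 S=0
  [2] read 0x28 idx=9: raw=0x29007 flags P=1 W=1 U=1 S=0
  ✓ 0x290B9  — 3 lookups
#1 VA=0x602410448 (r,user):
  [0] read 0x23 idx=24: raw=0x2D007 flags P=1 W=1 U=1 S=0
  [1] read 0x2D idx=18: raw=0x2E007 flags P=1 W=1 U=1 S=0
  [2] read 0x2E idx=16: raw=0x31003 flags P=1 W=1 U=0 S=0
  ⇒ fault: PROTECTION_VIOLATION  — 3 lookups
#2 VA=0x201415D5D (r,user):
  [0] read 0x23 idx=8: raw=0x32007 flags P=1 W=1 U=1 S=0
  [1] read 0x32 idx=10: raw=0x35007 flags P=1 W=1 U=1 S=0
  [2] read 0x35 idx=21: raw=0x39007 flags P=1 W=1 U=1 S=0
  ✓ 0x39D5D  — 3 lookups

TLB: [["0x3C1609", "0x29"], ["0x201415", "0x39"]]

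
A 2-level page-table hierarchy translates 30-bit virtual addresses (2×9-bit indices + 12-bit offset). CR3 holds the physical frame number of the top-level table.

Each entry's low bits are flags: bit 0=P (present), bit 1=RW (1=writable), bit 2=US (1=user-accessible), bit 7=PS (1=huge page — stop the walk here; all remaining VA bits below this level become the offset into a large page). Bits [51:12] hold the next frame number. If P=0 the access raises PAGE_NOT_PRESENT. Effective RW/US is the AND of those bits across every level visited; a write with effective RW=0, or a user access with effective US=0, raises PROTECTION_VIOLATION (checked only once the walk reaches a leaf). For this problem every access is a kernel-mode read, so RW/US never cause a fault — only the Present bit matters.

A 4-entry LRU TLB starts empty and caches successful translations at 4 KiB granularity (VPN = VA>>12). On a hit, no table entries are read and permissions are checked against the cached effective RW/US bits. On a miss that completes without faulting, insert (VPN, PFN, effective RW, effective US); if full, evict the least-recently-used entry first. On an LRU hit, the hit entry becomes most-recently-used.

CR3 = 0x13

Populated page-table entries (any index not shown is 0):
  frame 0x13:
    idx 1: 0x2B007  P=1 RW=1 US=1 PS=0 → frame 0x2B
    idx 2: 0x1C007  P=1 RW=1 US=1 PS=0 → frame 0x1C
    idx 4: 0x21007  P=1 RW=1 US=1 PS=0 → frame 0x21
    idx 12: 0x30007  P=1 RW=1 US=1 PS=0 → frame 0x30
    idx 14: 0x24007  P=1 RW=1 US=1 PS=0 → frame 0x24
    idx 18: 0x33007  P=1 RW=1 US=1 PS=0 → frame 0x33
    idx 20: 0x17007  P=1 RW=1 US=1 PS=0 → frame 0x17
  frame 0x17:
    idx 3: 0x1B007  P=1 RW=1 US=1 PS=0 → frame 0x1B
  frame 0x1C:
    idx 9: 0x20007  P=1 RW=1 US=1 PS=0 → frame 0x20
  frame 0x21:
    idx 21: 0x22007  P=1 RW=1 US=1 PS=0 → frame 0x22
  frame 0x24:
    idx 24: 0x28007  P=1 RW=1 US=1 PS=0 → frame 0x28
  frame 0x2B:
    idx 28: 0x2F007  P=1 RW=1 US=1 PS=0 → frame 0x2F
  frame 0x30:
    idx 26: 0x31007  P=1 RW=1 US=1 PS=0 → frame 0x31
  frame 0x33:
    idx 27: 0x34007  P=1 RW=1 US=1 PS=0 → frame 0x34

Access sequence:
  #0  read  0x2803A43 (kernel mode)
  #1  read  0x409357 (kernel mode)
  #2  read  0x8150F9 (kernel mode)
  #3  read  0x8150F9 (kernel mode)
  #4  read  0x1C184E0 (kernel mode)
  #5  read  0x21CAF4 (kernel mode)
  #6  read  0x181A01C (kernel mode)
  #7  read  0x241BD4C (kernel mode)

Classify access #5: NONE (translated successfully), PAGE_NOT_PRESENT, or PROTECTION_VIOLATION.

Per-access translation:
#0 VA=0x2803A43 (r,kernel):
  L0 @0x13[20] → 0x17007  P=1,RW=1,US=1,PS=0
  L1 @0x17[3] → 0x1B007  P=1,RW=1,US=1,PS=0
  ⇒ phys 0x1BA43  [2 reads]
#1 VA=0x409357 (r,kernel):
  L0 @0x13[2] → 0x1C007  P=1,RW=1,US=1,PS=0
  L1 @0x1C[9] → 0x20007  P=1,RW=1,US=1,PS=0
  ⇒ phys 0x20357  [2 reads]
#2 VA=0x8150F9 (r,kernel):
  L0 @0x13[4] → 0x21007  P=1,RW=1,US=1,PS=0
  L1 @0x21[21] → 0x22007  P=1,RW=1,US=1,PS=0
  ⇒ phys 0x220F9  [2 reads]
#3 VA=0x8150F9 (r,kernel):
  TLB hit vpn=0x815 → PA=0x220F9
#4 VA=0x1C184E0 (r,kernel):
  L0 @0x13[14] → 0x24007  P=1,RW=1,US=1,PS=0
  L1 @0x24[24] → 0x28007  P=1,RW=1,US=1,PS=0
  ⇒ phys 0x284E0  [2 reads]
#5 VA=0x21CAF4 (r,kernel):
  L0 @0x13[1] → 0x2B007  P=1,RW=1,US=1,PS=0
  L1 @0x2B[28] → 0x2F007  P=1,RW=1,US=1,PS=0
  ⇒ phys 0x2FAF4  [2 reads]
#6 VA=0x181A01C (r,kernel):
  L0 @0x13[12] → 0x30007  P=1,RW=1,US=1,PS=0
  L1 @0x30[26] → 0x31007  P=1,RW=1,US=1,PS=0
  ⇒ phys 0x3101C  [2 reads]
#7 VA=0x241BD4C (r,kernel):
  L0 @0x13[18] → 0x33007  P=1,RW=1,US=1,PS=0
  L1 @0x33[27] → 0x34007  P=1,RW=1,US=1,PS=0
  ⇒ phys 0x34D4C  [2 reads]

Access #5 fault: NONE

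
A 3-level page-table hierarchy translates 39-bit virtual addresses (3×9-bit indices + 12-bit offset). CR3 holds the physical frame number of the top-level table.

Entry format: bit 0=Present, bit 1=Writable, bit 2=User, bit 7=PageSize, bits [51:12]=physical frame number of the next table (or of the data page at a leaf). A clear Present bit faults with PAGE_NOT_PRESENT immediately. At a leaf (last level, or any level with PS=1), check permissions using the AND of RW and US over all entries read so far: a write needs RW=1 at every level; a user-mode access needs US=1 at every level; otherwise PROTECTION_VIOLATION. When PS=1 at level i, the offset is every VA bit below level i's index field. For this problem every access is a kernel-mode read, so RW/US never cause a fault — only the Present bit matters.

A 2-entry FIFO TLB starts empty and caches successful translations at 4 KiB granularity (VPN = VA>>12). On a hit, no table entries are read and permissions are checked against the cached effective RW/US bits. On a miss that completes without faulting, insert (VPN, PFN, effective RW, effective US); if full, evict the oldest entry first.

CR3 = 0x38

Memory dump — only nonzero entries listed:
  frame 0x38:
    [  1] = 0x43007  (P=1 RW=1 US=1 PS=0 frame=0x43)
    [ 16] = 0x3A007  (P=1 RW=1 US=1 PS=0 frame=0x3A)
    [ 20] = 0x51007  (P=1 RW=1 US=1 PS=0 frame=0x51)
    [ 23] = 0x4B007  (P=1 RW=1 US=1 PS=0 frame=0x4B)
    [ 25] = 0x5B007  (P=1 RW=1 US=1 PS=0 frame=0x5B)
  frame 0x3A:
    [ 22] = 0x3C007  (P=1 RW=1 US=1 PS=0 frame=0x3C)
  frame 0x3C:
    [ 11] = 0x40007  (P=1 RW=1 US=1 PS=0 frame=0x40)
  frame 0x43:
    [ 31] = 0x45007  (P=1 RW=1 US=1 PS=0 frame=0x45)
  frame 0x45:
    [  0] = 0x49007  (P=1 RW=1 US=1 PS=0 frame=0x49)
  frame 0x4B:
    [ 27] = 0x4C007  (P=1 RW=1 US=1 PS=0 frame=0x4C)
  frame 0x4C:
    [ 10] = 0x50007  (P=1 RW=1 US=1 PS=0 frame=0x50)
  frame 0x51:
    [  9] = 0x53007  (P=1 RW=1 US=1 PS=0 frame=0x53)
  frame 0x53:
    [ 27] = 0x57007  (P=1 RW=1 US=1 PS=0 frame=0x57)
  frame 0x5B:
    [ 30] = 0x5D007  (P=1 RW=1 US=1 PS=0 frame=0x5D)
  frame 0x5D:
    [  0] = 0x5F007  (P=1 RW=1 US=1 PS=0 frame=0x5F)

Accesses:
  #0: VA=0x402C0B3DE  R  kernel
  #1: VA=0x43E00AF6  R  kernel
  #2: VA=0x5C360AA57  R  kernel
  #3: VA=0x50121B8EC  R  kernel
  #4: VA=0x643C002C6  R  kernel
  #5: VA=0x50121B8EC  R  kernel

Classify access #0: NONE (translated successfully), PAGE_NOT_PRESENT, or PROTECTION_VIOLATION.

Per-access translation:
#0 VA=0x402C0B3DE (r,kernel):
  [0] read 0x38 idx=16: raw=0x3A007 flags P=1 W=1 U=1 S=0
  [1] read 0x3A idx=22: raw=0x3C007 flags P=1 W=1 U=1 S=0
  [2] read 0x3C idx=11: raw=0x40007 flags P=1 W=1 U=1 S=0
  ⇒ phys 0x403DE  [3 reads]
#1 VA=0x43E00AF6 (r,kernel):
  [0] read 0x38 idx=1: raw=0x43007 flags P=1 W=1 U=1 S=0
  [1] read 0x43 idx=31: raw=0x45007 flags P=1 W=1 U=1 S=0
  [2] read 0x45 idx=0: raw=0x49007 flags P=1 W=1 U=1 S=0
  ⇒ phys 0x49AF6  [3 reads]
#2 VA=0x5C360AA57 (r,kernel):
  [0] read 0x38 idx=23: raw=0x4B007 flags P=1 W=1 U=1 S=0
  [1] read 0x4B idx=27: raw=0x4C007 flags P=1 W=1 U=1 S=0
  [2] read 0x4C idx=10: raw=0x50007 flags P=1 W=1 U=1 S=0
  ⇒ phys 0x50A57  [3 reads]
#3 VA=0x50121B8EC (r,kernel):
  [0] read 0x38 idx=20: raw=0x51007 flags P=1 W=1 U=1 S=0
  [1] read 0x51 idx=9: raw=0x53007 flags P=1 W=1 U=1 S=0
  [2] read 0x53 idx=27: raw=0x57007 flags P=1 W=1 U=1 S=0
  ⇒ phys 0x578EC  [3 reads]
#4 VA=0x643C002C6 (r,kernel):
  [0] read 0x38 idx=25: raw=0x5B007 flags P=1 W=1 U=1 S=0
  [1] read 0x5B idx=30: raw=0x5D007 flags P=1 W=1 U=1 S=0
  [2] read 0x5D idx=0: raw=0x5F007 flags P=1 W=1 U=1 S=0
  ⇒ phys 0x5F2C6  [3 reads]
#5 VA=0x50121B8EC (r,kernel):
  TLB hit vpn=0x50121B → PA=0x578EC

Access #0 fault: NONE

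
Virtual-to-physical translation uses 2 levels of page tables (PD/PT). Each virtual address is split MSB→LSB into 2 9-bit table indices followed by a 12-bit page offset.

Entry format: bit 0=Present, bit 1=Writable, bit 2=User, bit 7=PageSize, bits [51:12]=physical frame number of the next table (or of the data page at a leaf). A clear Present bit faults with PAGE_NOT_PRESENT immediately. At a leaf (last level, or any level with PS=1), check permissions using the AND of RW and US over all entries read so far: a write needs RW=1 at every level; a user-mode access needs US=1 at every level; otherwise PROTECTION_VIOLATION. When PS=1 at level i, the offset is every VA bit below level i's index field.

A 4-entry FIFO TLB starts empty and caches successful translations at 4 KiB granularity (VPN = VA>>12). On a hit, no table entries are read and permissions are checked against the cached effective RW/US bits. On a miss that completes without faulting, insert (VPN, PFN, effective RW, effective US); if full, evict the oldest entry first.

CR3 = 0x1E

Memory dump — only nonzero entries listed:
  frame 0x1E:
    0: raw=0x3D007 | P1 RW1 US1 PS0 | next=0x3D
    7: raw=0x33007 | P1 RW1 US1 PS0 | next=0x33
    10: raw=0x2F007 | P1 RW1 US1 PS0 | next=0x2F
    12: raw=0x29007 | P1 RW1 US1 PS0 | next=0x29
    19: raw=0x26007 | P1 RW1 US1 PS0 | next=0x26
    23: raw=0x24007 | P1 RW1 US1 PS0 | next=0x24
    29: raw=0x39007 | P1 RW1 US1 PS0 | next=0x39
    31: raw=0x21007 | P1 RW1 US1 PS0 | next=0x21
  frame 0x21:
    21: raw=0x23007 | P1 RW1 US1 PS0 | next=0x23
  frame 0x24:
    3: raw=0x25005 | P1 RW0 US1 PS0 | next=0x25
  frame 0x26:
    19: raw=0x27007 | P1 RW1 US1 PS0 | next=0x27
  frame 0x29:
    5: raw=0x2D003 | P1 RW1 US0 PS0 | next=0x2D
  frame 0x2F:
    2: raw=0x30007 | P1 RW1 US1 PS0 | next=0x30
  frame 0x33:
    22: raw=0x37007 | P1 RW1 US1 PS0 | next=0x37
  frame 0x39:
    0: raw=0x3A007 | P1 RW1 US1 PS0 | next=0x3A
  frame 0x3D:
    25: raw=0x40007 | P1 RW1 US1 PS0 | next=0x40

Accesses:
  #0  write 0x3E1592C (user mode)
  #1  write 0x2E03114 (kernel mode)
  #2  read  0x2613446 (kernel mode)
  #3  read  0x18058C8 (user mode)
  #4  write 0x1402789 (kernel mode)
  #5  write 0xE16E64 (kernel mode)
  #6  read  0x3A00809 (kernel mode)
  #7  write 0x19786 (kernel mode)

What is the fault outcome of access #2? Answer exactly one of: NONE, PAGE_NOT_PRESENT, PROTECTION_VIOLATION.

Per-access translation:
#0 VA=0x3E1592C (w,user):
  L0 @0x1E[31] → 0x21007  P=1,RW=1,US=1,PS=0
  L1 @0x21[21] → 0x23007  P=1,RW=1,US=1,PS=0
  ⇒ phys 0x2392C  [2 reads]
#1 VA=0x2E03114 (w,kernel):
  L0 @0x1E[23] → 0x24007  P=1,RW=1,US=1,PS=0
  L1 @0x24[3] → 0x25005  P=1,RW=0,US=1,PS=0
  ⇒ fault: PROTECTION_VIOLATION  — 2 lookups
#2 VA=0x2613446 (r,kernel):
  L0 @0x1E[19] → 0x26007  P=1,RW=1,US=1,PS=0
  L1 @0x26[19] → 0x27007  P=1,RW=1,US=1,PS=0
  ⇒ phys 0x27446  [2 reads]
#3 VA=0x18058C8 (r,user):
  L0 @0x1E[12] → 0x29007  P=1,RW=1,US=1,PS=0
  L1 @0x29[5] → 0x2D003  P=1,RW=1,US=0,PS=0
  ⇒ fault: PROTECTION_VIOLATION  — 2 lookups
#4 VA=0x1402789 (w,kernel):
  L0 @0x1E[10] → 0x2F007  P=1,RW=1,US=1,PS=0
  L1 @0x2F[2] → 0x30007  P=1,RW=1,US=1,PS=0
  ⇒ phys 0x30789  [2 reads]
#5 VA=0xE16E64 (w,kernel):
  L0 @0x1E[7] → 0x33007  P=1,RW=1,US=1,PS=0
  L1 @0x33[22] → 0x37007  P=1,RW=1,US=1,PS=0
  ⇒ phys 0x37E64  [2 reads]
#6 VA=0x3A00809 (r,kernel):
  L0 @0x1E[29] → 0x39007  P=1,RW=1,US=1,PS=0
  L1 @0x39[0] → 0x3A007  P=1,RW=1,US=1,PS=0
  ⇒ phys 0x3A809  [2 reads]
#7 VA=0x19786 (w,kernel):
  L0 @0x1E[0] → 0x3D007  P=1,RW=1,US=1,PS=0
  L1 @0x3D[25] → 0x40007  P=1,RW=1,US=1,PS=0
  ⇒ phys 0x40786  [2 reads]

Access #2 fault: NONE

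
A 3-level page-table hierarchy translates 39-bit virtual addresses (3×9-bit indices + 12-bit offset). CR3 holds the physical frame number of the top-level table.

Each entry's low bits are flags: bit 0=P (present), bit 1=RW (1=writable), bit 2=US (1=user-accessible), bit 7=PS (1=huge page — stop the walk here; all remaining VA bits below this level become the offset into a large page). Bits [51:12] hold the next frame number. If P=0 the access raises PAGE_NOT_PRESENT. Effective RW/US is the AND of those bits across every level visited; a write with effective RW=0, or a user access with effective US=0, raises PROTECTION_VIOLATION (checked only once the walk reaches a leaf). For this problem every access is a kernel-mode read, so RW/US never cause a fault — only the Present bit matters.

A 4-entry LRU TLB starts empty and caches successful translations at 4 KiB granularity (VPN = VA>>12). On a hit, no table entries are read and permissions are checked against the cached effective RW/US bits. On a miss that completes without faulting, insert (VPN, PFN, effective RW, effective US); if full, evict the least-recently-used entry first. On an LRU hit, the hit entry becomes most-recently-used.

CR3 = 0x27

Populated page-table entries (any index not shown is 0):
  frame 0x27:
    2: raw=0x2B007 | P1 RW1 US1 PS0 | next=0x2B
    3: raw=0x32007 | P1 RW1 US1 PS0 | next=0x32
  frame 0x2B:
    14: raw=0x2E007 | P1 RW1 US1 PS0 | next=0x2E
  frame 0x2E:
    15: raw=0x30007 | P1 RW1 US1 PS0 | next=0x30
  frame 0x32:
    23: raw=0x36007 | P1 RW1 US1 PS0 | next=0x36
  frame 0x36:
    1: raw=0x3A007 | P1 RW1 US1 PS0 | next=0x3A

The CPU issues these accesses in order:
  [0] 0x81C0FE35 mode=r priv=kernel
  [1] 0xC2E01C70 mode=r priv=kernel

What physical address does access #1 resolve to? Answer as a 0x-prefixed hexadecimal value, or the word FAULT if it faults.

Trace:
#0 VA=0x81C0FE35 (r,kernel):
  L0 @0x27[2] → 0x2B007  P=1,RW=1,US=1,PS=0
  L1 @0x2B[14] → 0x2E007  P=1,RW=1,US=1,PS=0
  L2 @0x2E[15] → 0x30007  P=1,RW=1,US=1,PS=0
  ✓ 0x30E35  — 3 lookups
#1 VA=0xC2E01C70 (r,kernel):
  L0 @0x27[3] → 0x32007  P=1,RW=1,US=1,PS=0
  L1 @0x32[23] → 0x36007  P=1,RW=1,US=1,PS=0
  L2 @0x36[1] → 0x3A007  P=1,RW=1,US=1,PS=0
  ✓ 0x3AC70  — 3 lookups

Access #1 PA: 0x3AC70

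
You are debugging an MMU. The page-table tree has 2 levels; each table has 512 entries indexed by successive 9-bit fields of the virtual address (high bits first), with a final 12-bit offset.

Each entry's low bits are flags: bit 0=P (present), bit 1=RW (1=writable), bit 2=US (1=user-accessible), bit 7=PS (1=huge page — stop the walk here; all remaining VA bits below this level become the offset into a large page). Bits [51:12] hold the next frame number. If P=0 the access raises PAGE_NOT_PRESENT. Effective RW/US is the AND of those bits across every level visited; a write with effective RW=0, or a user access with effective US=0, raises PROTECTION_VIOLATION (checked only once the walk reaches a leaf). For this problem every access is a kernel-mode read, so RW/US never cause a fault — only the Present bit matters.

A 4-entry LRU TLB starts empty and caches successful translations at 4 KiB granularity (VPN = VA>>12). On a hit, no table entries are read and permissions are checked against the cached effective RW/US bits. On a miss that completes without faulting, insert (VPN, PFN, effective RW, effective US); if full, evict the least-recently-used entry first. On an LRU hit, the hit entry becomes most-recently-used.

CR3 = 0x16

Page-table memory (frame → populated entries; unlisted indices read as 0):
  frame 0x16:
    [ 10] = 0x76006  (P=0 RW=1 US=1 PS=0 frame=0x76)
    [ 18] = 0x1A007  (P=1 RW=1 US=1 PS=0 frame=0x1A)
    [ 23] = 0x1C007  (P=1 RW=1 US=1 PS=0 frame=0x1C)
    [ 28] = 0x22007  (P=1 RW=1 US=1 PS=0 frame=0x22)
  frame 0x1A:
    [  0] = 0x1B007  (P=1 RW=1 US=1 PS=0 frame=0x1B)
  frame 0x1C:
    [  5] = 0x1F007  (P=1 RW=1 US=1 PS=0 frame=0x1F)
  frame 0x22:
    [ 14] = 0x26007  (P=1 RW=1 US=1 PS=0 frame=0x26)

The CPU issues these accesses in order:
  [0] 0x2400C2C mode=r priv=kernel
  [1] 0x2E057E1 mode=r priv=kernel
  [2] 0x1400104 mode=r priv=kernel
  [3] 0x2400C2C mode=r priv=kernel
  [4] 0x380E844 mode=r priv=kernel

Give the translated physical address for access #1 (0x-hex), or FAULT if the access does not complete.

Per-access translation:
#0 VA=0x2400C2C (r,kernel):
  lvl0: tbl 0x16, slot 18 ⇒ 0x1A007 (P1/RW1/US1/PS0)
  lvl1: tbl 0x1A, slot 0 ⇒ 0x1B007 (P1/RW1/US1/PS0)
  ✓ 0x1BC2C  — 2 lookups
#1 VA=0x2E057E1 (r,kernel):
  lvl0: tbl 0x16, slot 23 ⇒ 0x1C007 (P1/RW1/US1/PS0)
  lvl1: tbl 0x1C, slot 5 ⇒ 0x1F007 (P1/RW1/US1/PS0)
  ✓ 0x1F7E1  — 2 lookups
#2 VA=0x1400104 (r,kernel):
  lvl0: tbl 0x16, slot 10 ⇒ 0x76006 (P0/RW1/US1/PS0)
  → PAGE_NOT_PRESENT  (1 entries read)
#3 VA=0x2400C2C (r,kernel):
  TLB hit vpn=0x2400 → PA=0x1BC2C
#4 VA=0x380E844 (r,kernel):
  lvl0: tbl 0x16, slot 28 ⇒ 0x22007 (P1/RW1/US1/PS0)
  lvl1: tbl 0x22, slot 14 ⇒ 0x26007 (P1/RW1/US1/PS0)
  ✓ 0x26844  — 2 lookups

Access #1 PA: 0x1F7E1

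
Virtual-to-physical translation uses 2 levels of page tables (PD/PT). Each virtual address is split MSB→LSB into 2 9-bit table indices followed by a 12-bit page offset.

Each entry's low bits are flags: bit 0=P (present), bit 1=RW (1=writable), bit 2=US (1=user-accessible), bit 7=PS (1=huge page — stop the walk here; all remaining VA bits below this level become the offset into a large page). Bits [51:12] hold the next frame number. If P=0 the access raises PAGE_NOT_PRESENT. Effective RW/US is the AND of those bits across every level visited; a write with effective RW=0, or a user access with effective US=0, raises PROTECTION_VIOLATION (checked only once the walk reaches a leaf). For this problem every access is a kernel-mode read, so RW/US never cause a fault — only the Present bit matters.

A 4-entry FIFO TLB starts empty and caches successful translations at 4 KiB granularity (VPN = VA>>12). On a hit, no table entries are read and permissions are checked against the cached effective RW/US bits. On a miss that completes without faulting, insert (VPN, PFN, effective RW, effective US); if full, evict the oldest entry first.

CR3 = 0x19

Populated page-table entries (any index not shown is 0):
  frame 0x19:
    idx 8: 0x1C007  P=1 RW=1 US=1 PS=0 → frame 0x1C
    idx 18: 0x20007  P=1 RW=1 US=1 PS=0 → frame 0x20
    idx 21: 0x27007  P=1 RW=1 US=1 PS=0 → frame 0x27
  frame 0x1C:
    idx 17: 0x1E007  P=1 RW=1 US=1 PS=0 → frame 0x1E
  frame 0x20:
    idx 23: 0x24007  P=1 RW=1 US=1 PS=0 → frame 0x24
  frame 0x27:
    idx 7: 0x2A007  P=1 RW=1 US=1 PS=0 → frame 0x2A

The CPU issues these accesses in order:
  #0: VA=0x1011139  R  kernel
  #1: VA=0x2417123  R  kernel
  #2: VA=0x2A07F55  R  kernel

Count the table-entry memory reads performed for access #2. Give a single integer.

Per-access translation:
#0 VA=0x1011139 (r,kernel):
  L0 @0x19[8] → 0x1C007  P=1,RW=1,US=1,PS=0
  L1 @0x1C[17] → 0x1E007  P=1,RW=1,US=1,PS=0
  ✓ 0x1E139  — 2 lookups
#1 VA=0x2417123 (r,kernel):
  L0 @0x19[18] → 0x20007  P=1,RW=1,US=1,PS=0
  L1 @0x20[23] → 0x24007  P=1,RW=1,US=1,PS=0
  ✓ 0x24123  — 2 lookups
#2 VA=0x2A07F55 (r,kernel):
  L0 @0x19[21] → 0x27007  P=1,RW=1,US=1,PS=0
  L1 @0x27[7] → 0x2A007  P=1,RW=1,US=1,PS=0
  ✓ 0x2AF55  — 2 lookups

Entries read for #2: 2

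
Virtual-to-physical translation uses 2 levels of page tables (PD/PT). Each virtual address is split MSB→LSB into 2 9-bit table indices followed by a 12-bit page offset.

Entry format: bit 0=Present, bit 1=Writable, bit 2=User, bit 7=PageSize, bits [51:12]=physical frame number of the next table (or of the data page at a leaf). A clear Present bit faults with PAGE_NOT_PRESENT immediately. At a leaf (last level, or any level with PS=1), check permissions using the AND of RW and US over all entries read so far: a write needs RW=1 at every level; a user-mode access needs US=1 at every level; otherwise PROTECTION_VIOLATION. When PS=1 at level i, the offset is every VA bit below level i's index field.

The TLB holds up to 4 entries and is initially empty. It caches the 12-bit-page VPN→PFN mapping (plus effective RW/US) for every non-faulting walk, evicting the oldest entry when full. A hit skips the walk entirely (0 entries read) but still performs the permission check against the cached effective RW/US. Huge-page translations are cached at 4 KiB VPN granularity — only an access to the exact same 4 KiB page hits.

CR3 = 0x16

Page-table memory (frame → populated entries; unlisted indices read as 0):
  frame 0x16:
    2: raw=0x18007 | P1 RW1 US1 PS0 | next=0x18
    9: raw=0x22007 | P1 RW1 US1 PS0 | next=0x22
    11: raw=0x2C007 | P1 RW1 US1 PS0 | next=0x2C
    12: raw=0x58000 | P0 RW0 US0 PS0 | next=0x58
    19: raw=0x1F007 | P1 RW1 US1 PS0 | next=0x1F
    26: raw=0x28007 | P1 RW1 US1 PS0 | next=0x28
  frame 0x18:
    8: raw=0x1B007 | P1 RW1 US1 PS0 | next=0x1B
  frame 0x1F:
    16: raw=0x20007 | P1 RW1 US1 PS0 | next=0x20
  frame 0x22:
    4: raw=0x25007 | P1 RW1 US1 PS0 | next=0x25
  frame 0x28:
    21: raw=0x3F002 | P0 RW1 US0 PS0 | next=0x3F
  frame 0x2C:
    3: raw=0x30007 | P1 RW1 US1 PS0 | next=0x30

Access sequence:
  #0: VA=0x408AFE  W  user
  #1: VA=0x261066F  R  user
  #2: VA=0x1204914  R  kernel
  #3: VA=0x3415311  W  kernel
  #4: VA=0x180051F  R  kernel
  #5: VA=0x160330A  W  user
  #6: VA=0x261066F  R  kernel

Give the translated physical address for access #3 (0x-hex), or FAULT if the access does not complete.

Trace:
#0 VA=0x408AFE (w,user):
  [0] read 0x16 idx=2: raw=0x18007 flags P=1 W=1 U=1 S=0
  [1] read 0x18 idx=8: raw=0x1B007 flags P=1 W=1 U=1 S=0
  → PA=0x1BAFE  (2 entries read)
#1 VA=0x261066F (r,user):
  [0] read 0x16 idx=19: raw=0x1F007 flags P=1 W=1 U=1 S=0
  [1] read 0x1F idx=16: raw=0x20007 flags P=1 W=1 U=1 S=0
  → PA=0x2066F  (2 entries read)
#2 VA=0x1204914 (r,kernel):
  [0] read 0x16 idx=9: raw=0x22007 flags P=1 W=1 U=1 S=0
  [1] read 0x22 idx=4: raw=0x25007 flags P=1 W=1 U=1 S=0
  → PA=0x25914  (2 entries read)
#3 VA=0x3415311 (w,kernel):
  [0] read 0x16 idx=26: raw=0x28007 flags P=1 W=1 U=1 S=0
  [1] read 0x28 idx=21: raw=0x3F002 flags P=0 W=1 U=0 S=0
  ✗ PAGE_NOT_PRESENT  [2 reads]
#4 VA=0x180051F (r,kernel):
  [0] read 0x16 idx=12: raw=0x58000 flags P=0 W=0 U=0 S=0
  ✗ PAGE_NOT_PRESENT  [1 reads]
#5 VA=0x160330A (w,user):
  [0] read 0x16 idx=11: raw=0x2C007 flags P=1 W=1 U=1 S=0
  [1] read 0x2C idx=3: raw=0x30007 flags P=1 W=1 U=1 S=0
  → PA=0x3030A  (2 entries read)
#6 VA=0x261066F (r,kernel):
  TLB hit vpn=0x2610 → PA=0x2066F

Access #3 PA: FAULT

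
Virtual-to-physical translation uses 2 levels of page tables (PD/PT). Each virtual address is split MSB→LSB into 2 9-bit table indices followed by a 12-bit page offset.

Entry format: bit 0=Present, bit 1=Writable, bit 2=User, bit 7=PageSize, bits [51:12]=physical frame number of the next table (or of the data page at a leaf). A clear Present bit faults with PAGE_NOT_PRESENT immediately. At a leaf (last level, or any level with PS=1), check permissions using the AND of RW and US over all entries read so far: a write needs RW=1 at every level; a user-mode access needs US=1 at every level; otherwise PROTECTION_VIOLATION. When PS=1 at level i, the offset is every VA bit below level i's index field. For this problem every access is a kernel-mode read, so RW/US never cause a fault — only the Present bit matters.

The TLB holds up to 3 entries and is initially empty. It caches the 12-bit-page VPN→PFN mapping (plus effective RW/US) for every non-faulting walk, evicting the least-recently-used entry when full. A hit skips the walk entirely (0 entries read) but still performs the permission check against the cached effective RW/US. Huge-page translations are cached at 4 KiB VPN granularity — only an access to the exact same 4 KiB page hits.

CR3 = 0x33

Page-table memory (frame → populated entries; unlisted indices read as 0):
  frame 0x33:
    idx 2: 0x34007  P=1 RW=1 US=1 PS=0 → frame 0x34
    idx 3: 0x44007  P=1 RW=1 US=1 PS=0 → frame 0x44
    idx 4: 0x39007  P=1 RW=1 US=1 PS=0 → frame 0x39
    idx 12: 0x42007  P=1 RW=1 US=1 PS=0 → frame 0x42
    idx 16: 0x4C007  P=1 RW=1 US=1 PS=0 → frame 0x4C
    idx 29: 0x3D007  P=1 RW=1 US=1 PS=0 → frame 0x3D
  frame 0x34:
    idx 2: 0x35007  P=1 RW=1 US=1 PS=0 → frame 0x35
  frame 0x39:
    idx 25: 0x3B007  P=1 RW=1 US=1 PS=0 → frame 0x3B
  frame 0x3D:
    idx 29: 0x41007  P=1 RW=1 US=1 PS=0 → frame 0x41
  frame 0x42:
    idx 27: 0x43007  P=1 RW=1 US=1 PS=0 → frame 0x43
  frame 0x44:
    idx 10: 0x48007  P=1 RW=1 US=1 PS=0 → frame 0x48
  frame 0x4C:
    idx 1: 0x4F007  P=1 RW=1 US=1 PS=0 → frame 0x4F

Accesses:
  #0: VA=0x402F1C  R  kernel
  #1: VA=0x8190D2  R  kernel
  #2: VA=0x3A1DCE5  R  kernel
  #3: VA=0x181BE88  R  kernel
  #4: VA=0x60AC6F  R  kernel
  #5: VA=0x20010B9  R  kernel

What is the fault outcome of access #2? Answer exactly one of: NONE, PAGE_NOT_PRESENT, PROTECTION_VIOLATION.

Trace:
#0 VA=0x402F1C (r,kernel):
  L0 @0x33[2] → 0x34007  P=1,RW=1,US=1,PS=0
  L1 @0x34[2] → 0x35007  P=1,RW=1,US=1,PS=0
  ✓ 0x35F1C  — 2 lookups
#1 VA=0x8190D2 (r,kernel):
  L0 @0x33[4] → 0x39007  P=1,RW=1,US=1,PS=0
  L1 @0x39[25] → 0x3B007  P=1,RW=1,US=1,PS=0
  ✓ 0x3B0D2  — 2 lookups
#2 VA=0x3A1DCE5 (r,kernel):
  L0 @0x33[29] → 0x3D007  P=1,RW=1,US=1,PS=0
  L1 @0x3D[29] → 0x41007  P=1,RW=1,US=1,PS=0
  ✓ 0x41CE5  — 2 lookups
#3 VA=0x181BE88 (r,kernel):
  L0 @0x33[12] → 0x42007  P=1,RW=1,US=1,PS=0
  L1 @0x42[27] → 0x43007  P=1,RW=1,US=1,PS=0
  ✓ 0x43E88  — 2 lookups
#4 VA=0x60AC6F (r,kernel):
  L0 @0x33[3] → 0x44007  P=1,RW=1,US=1,PS=0
  L1 @0x44[10] → 0x48007  P=1,RW=1,US=1,PS=0
  ✓ 0x48C6F  — 2 lookups
#5 VA=0x20010B9 (r,kernel):
  L0 @0x33[16] → 0x4C007  P=1,RW=1,US=1,PS=0
  L1 @0x4C[1] → 0x4F007  P=1,RW=1,US=1,PS=0
  ✓ 0x4F0B9  — 2 lookups

Access #2 fault: NONE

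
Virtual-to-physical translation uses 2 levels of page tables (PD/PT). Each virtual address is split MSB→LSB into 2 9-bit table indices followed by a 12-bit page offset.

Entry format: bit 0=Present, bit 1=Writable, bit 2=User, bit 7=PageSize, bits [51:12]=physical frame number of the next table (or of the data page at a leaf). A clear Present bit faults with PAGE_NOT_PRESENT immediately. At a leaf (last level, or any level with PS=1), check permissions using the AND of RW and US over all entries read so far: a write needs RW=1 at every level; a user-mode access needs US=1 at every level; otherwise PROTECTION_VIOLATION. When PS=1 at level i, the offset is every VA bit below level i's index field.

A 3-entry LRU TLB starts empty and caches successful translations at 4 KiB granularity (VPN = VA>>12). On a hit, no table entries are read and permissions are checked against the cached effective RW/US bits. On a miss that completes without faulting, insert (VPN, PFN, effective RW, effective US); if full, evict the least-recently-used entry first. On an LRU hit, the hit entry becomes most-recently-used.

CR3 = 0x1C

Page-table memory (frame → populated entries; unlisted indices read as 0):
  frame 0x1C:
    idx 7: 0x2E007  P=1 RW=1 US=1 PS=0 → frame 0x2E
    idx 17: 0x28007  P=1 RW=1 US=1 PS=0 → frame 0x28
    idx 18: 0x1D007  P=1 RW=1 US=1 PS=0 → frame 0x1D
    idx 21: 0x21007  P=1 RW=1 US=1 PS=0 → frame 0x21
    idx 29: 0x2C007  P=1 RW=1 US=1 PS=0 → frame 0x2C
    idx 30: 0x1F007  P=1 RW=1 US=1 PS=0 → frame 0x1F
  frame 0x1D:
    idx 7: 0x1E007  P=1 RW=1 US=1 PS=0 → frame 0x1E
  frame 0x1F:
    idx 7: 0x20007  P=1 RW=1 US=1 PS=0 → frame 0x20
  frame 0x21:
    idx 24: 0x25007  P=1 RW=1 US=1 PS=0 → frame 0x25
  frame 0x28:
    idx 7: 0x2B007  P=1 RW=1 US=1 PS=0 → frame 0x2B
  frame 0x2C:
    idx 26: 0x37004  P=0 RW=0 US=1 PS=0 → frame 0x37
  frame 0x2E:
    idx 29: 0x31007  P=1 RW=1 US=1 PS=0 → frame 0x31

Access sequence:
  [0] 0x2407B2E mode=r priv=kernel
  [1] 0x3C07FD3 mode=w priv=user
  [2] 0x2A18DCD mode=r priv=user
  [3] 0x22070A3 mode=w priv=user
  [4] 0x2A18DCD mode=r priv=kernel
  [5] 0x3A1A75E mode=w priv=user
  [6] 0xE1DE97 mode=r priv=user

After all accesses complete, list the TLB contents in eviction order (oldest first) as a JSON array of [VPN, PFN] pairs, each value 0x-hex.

Trace:
#0 VA=0x2407B2E (r,kernel):
  L0: frame=0x1C idx=18 entry=0x1D007 [P=1 RW=1 US=1 PS=0]
  L1: frame=0x1D idx=7 entry=0x1E007 [P=1 RW=1 US=1 PS=0]
  → PA=0x1EB2E  (2 entries read)
#1 VA=0x3C07FD3 (w,user):
  L0: frame=0x1C idx=30 entry=0x1F007 [P=1 RW=1 US=1 PS=0]
  L1: frame=0x1F idx=7 entry=0x20007 [P=1 RW=1 US=1 PS=0]
  → PA=0x20FD3  (2 entries read)
#2 VA=0x2A18DCD (r,user):
  L0: frame=0x1C idx=21 entry=0x21007 [P=1 RW=1 US=1 PS=0]
  L1: frame=0x21 idx=24 entry=0x25007 [P=1 RW=1 US=1 PS=0]
  → PA=0x25DCD  (2 entries read)
#3 VA=0x22070A3 (w,user):
  L0: frame=0x1C idx=17 entry=0x28007 [P=1 RW=1 US=1 PS=0]
  L1: frame=0x28 idx=7 entry=0x2B007 [P=1 RW=1 US=1 PS=0]
  → PA=0x2B0A3  (2 entries read)
#4 VA=0x2A18DCD (r,kernel):
  TLB hit vpn=0x2A18 → PA=0x25DCD
#5 VA=0x3A1A75E (w,user):
  L0: frame=0x1C idx=29 entry=0x2C007 [P=1 RW=1 US=1 PS=0]
  L1: frame=0x2C idx=26 entry=0x37004 [P=0 RW=0 US=1 PS=0]
  ⇒ fault: PAGE_NOT_PRESENT  — 2 lookups
#6 VA=0xE1DE97 (r,user):
  L0: frame=0x1C idx=7 entry=0x2E007 [P=1 RW=1 US=1 PS=0]
  L1: frame=0x2E idx=29 entry=0x31007 [P=1 RW=1 US=1 PS=0]
  → PA=0x31E97  (2 entries read)

TLB: [["0x2207", "0x2B"], ["0x2A18", "0x25"], ["0xE1D", "0x31"]]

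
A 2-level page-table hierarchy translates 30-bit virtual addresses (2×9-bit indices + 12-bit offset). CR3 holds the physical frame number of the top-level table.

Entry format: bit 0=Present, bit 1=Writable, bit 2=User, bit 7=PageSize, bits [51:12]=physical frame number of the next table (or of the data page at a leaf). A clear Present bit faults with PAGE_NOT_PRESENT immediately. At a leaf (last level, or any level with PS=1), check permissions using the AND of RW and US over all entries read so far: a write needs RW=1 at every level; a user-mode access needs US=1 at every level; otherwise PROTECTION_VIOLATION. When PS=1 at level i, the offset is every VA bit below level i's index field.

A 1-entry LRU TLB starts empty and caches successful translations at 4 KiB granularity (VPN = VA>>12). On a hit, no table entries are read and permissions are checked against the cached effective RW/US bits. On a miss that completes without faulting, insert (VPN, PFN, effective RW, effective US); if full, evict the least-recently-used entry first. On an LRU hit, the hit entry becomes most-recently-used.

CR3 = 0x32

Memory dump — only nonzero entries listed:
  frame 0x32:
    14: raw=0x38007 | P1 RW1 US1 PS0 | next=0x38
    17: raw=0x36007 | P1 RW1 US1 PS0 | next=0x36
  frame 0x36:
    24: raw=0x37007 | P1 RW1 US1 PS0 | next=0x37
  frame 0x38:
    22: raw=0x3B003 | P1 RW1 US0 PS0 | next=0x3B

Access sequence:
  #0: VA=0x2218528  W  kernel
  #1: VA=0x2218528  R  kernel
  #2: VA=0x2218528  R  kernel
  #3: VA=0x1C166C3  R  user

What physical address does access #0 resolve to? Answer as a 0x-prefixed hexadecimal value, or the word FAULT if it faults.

Trace:
#0 VA=0x2218528 (w,kernel):
  L0 @0x32[17] → 0x36007  P=1,RW=1,US=1,PS=0
  L1 @0x36[24] → 0x37007  P=1,RW=1,US=1,PS=0
  ✓ 0x37528  — 2 lookups
#1 VA=0x2218528 (r,kernel):
  TLB hit vpn=0x2218 → PA=0x37528
#2 VA=0x2218528 (r,kernel):
  TLB hit vpn=0x2218 → PA=0x37528
#3 VA=0x1C166C3 (r,user):
  L0 @0x32[14] → 0x38007  P=1,RW=1,US=1,PS=0
  L1 @0x38[22] → 0x3B003  P=1,RW=1,US=0,PS=0
  → PROTECTION_VIOLATION  (2 entries read)

Access #0 PA: 0x37528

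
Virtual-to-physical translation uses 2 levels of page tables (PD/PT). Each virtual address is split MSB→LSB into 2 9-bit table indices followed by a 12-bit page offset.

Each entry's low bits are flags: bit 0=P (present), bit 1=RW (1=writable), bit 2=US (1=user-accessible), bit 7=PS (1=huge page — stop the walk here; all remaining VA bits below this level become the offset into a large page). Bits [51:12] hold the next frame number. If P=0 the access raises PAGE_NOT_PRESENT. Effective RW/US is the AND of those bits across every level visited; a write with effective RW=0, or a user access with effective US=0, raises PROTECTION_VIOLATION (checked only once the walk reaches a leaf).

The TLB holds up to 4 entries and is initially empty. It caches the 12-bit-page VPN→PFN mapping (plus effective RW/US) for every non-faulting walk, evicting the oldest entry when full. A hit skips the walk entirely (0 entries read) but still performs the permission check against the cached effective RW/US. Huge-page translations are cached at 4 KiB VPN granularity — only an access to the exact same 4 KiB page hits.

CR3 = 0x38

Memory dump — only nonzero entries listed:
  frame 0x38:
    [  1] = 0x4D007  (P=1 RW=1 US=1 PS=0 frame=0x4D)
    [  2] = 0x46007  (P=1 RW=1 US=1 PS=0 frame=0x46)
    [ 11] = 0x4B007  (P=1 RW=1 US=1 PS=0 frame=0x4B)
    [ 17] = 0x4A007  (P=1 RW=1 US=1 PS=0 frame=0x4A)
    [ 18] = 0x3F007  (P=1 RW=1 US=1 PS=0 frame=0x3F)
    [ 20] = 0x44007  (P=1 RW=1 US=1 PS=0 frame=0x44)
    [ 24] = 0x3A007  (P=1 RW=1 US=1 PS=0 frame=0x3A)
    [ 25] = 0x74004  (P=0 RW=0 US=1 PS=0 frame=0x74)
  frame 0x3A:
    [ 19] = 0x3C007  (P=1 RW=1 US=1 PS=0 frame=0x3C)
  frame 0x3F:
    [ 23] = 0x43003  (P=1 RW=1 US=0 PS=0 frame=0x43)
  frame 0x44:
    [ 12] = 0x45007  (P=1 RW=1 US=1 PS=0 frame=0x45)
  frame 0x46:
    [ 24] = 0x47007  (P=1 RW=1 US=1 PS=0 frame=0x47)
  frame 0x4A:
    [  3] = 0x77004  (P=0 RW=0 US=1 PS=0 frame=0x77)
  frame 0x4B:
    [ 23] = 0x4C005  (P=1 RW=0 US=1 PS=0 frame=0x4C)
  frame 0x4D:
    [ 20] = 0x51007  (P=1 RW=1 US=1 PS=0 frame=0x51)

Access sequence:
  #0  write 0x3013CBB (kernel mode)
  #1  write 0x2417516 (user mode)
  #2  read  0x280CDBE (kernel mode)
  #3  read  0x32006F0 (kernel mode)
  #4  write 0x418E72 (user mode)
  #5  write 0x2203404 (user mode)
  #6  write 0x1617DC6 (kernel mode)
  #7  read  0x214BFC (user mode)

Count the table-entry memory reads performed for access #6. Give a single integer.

Per-access translation:
#0 VA=0x3013CBB (w,kernel):
  L0 @0x38[24] → 0x3A007  P=1,RW=1,US=1,PS=0
  L1 @0x3A[19] → 0x3C007  P=1,RW=1,US=1,PS=0
  → PA=0x3CCBB  (2 entries read)
#1 VA=0x2417516 (w,user):
  L0 @0x38[18] → 0x3F007  P=1,RW=1,US=1,PS=0
  L1 @0x3F[23] → 0x43003  P=1,RW=1,US=0,PS=0
  → PROTECTION_VIOLATION  (2 entries read)
#2 VA=0x280CDBE (r,kernel):
  L0 @0x38[20] → 0x44007  P=1,RW=1,US=1,PS=0
  L1 @0x44[12] → 0x45007  P=1,RW=1,US=1,PS=0
  → PA=0x45DBE  (2 entries read)
#3 VA=0x32006F0 (r,kernel):
  L0 @0x38[25] → 0x74004  P=0,RW=0,US=1,PS=0
  → PAGE_NOT_PRESENT  (1 entries read)
#4 VA=0x418E72 (w,user):
  L0 @0x38[2] → 0x46007  P=1,RW=1,US=1,PS=0
  L1 @0x46[24] → 0x47007  P=1,RW=1,US=1,PS=0
  → PA=0x47E72  (2 entries read)
#5 VA=0x2203404 (w,user):
  L0 @0x38[17] → 0x4A007  P=1,RW=1,US=1,PS=0
  L1 @0x4A[3] → 0x77004  P=0,RW=0,US=1,PS=0
  → PAGE_NOT_PRESENT  (2 entries read)
#6 VA=0x1617DC6 (w,kernel):
  L0 @0x38[11] → 0x4B007  P=1,RW=1,US=1,PS=0
  L1 @0x4B[23] → 0x4C005  P=1,RW=0,US=1,PS=0
  → PROTECTION_VIOLATION  (2 entries read)
#7 VA=0x214BFC (r,user):
  L0 @0x38[1] → 0x4D007  P=1,RW=1,US=1,PS=0
  L1 @0x4D[20] → 0x51007  P=1,RW=1,US=1,PS=0
  → PA=0x51BFC  (2 entries read)

Entries read for #6: 2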